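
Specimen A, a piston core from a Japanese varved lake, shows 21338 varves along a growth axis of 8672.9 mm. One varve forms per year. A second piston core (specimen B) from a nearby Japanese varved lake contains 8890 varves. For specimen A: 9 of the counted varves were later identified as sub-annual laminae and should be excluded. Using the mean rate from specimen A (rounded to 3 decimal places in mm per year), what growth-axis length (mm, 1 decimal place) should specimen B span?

3618.2 mm

Specimen A: after corrections the count is 21338 − 9 = 21329 varves.
A: Extension rate ≈ 8672.9 / 21329 = 0.407 mm/yr.
Length of B = 0.407 × 8890 = 3618.2 mm.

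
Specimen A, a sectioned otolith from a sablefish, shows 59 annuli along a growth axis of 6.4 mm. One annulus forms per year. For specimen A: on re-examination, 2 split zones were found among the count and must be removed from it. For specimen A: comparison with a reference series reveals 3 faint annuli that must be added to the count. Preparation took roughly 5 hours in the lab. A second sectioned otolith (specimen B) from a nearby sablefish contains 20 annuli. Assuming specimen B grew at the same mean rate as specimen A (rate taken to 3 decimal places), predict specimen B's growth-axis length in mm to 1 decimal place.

2.1 mm

Specimen A: after corrections the count is 59 − 2 + 3 = 60 annuli.
A: Extension rate ≈ 6.4 / 60 = 0.107 mm per year.
B's length ≈ 0.107 × 20 = 2.1 mm.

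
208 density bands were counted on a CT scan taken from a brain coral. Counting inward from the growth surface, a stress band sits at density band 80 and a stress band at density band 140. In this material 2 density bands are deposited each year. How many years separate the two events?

30 yr

Separation: 140 − 80 = 60 density bands.
60 density bands at 2 per year is 60 / 2 = 30 years.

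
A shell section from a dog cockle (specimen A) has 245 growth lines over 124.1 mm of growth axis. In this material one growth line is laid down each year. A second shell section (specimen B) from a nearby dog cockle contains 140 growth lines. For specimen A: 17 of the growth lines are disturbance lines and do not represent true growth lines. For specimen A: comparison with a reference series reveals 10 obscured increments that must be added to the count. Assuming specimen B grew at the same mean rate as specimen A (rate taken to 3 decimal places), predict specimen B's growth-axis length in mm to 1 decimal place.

72.9 mm

Specimen A: true growth line count = 245 − 17 + 10 = 238.
A: 124.1 mm over 238 years gives 124.1 / 238 ≈ 0.521 mm per year.
For B, 0.521 mm/year × 140 years = 72.9 mm.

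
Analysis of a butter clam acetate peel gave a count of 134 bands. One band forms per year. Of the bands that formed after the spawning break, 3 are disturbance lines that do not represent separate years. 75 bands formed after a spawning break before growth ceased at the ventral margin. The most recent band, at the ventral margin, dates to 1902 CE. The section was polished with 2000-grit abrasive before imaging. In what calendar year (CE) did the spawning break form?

1830 CE

There are 75 bands younger than the spawning break.
75 − 3 false = 72 true bands after the spawning break.
1902 − 72 = 1830 CE.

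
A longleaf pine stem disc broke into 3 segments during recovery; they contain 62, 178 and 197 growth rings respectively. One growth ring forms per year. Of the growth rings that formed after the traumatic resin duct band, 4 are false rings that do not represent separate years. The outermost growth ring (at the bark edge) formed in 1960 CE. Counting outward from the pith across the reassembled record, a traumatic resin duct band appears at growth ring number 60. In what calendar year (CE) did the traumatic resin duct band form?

1587 CE

Total growth rings = 62 + 178 + 197 = 437.
437 − 60 = 377 growth rings lie beyond the traumatic resin duct band toward the bark edge.
377 − 4 false = 373 true growth rings after the traumatic resin duct band.
Counting back 373 years from 1960 CE places the traumatic resin duct band in 1960 − 373 = 1587 CE.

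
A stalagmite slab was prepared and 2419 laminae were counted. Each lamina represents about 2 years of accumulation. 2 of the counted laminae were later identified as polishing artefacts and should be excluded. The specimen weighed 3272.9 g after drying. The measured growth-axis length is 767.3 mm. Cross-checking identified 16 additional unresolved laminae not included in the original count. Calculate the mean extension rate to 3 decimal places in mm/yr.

Correcting the raw count gives 2419 − 2 + 16 = 2433 true laminae.
At 2 years per lamina, 2433 × 2 = 4866 years.
767.3 mm over 4866 years gives 767.3 / 4866 ≈ 0.158 mm/yr.

0.158 mm/yr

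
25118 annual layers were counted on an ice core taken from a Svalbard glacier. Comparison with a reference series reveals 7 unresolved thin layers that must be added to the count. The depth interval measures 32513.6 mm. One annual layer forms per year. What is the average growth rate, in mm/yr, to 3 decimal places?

1.294 mm/yr

After corrections the count is 25118 + 7 = 25125 annual layers.
32513.6 mm over 25125 years gives 32513.6 / 25125 ≈ 1.294 mm/yr.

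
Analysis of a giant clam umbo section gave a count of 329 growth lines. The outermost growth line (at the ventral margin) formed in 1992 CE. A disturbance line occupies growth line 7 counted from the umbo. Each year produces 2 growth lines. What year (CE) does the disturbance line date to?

1831 CE

329 − 7 = 322 growth lines lie beyond the disturbance line toward the ventral margin.
Dividing by 2 growth lines per year: 322 / 2 = 161 years.
Counting back 161 years from 1992 CE places the disturbance line in 1992 − 161 = 1831 CE.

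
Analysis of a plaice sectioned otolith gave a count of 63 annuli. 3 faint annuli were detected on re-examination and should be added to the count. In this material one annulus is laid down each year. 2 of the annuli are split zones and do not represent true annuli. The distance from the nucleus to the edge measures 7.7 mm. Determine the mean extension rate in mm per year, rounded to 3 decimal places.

Adjusted count: 63 − 2 + 3 = 64 annuli.
Extension rate ≈ 7.7 / 64 = 0.120 mm per year.

0.120 mm per year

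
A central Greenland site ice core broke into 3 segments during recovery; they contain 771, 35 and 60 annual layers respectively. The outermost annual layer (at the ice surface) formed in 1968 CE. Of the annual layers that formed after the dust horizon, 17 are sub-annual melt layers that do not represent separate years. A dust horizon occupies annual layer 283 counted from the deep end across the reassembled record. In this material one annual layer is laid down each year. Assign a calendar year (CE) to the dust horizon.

Total annual layers = 771 + 35 + 60 = 866.
866 − 283 = 583 annual layers lie beyond the dust horizon toward the ice surface.
Removing the 17 false annual layers leaves 583 − 17 = 566 true annual layers beyond the dust horizon.
Counting back 566 years from 1968 CE places the dust horizon in 1968 − 566 = 1402 CE.

1402 CE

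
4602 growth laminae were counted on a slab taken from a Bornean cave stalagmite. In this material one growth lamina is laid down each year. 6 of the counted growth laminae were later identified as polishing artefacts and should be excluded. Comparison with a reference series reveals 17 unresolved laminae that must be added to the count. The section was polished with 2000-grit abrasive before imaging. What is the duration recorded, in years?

After corrections the count is 4602 − 6 + 17 = 4613 growth laminae.
One growth lamina per year makes the duration 4613 years.

4613 years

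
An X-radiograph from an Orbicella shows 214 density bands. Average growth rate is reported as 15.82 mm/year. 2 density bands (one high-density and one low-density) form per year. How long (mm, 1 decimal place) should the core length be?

1692.7 mm

214 density bands at 2 per year is 214 / 2 = 107 years.
Predicted length = 15.82 mm/year × 107 years = 1692.7 mm.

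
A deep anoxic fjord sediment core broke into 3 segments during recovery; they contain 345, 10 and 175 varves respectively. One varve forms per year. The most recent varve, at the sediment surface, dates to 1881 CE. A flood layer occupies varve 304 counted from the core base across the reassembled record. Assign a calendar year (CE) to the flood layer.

Total varves = 345 + 10 + 175 = 530.
The flood layer sits at varve 304 from the core base, so 530 − 304 = 226 varves formed after it.
The varve at the sediment surface is 1881 CE, so the flood layer dates to 1881 − 226 = 1655 CE.

1655 CE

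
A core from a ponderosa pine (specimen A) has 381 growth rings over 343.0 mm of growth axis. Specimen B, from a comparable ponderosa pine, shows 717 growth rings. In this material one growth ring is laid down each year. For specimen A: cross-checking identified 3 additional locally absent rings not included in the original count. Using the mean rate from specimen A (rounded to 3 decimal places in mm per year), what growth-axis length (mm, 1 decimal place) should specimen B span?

640.3 mm

Specimen A: adjusted count: 381 + 3 = 384 growth rings.
A: 343.0 mm over 384 years gives 343.0 / 384 ≈ 0.893 mm/year.
B's length ≈ 0.893 × 717 = 640.3 mm.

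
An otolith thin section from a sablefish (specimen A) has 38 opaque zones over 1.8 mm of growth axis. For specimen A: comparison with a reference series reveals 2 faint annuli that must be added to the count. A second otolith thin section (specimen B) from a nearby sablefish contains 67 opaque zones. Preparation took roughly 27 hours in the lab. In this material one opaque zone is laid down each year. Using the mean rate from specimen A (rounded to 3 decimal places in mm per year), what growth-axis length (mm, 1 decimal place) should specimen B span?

3.0 mm

Specimen A: true opaque zone count = 38 + 2 = 40.
A: Mean rate = 1.8 mm / 40 years ≈ 0.045 mm/year.
Length of B = 0.045 × 67 = 3.0 mm.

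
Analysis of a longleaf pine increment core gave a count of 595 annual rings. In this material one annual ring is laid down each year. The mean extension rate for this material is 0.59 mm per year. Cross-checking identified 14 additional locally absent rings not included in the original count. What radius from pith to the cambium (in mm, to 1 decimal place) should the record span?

Correcting the raw count gives 595 + 14 = 609 true annual rings.
609 years at 0.59 mm/year gives 0.59 × 609 = 359.3 mm.

359.3 mm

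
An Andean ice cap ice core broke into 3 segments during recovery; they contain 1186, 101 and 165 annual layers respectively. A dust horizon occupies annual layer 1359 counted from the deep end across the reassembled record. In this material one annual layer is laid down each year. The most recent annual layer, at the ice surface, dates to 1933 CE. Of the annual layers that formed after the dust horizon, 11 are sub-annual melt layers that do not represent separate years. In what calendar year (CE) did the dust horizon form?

1851 CE

Total annual layers = 1186 + 101 + 165 = 1452.
1452 − 1359 = 93 annual layers lie beyond the dust horizon toward the ice surface.
93 − 11 false = 82 true annual layers after the dust horizon.
1933 − 82 = 1851 CE.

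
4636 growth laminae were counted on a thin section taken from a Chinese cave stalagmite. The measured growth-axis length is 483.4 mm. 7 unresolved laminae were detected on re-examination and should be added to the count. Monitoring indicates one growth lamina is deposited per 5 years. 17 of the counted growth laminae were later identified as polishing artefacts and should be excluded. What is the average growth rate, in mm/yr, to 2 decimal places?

Adjusted count: 4636 − 17 + 7 = 4626 growth laminae.
At 5 years per growth lamina, 4626 × 5 = 23130 years.
Extension rate ≈ 483.4 / 23130 = 0.02 mm/yr.

0.02 mm/yr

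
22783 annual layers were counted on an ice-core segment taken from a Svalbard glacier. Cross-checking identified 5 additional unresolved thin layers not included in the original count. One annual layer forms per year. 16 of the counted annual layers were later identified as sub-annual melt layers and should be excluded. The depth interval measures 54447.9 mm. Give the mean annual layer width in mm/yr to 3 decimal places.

True annual layer count = 22783 − 16 + 5 = 22772.
Extension rate ≈ 54447.9 / 22772 = 2.391 mm/yr.

2.391 mm/yr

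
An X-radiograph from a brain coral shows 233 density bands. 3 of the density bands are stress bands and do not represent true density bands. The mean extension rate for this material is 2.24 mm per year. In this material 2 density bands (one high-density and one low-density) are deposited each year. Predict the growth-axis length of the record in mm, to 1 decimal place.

After corrections the count is 233 − 3 = 230 density bands.
Dividing by 2 density bands per year: 230 / 2 = 115 years.
Predicted length = 2.24 mm/year × 115 years = 257.6 mm.

257.6 mm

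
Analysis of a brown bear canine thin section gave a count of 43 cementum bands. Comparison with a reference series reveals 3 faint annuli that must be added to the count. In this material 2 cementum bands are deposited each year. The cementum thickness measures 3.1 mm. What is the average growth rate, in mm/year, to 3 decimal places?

True cementum band count = 43 + 3 = 46.
Dividing by 2 cementum bands per year: 46 / 2 = 23 years.
Extension rate ≈ 3.1 / 23 = 0.135 mm/year.

0.135 mm/year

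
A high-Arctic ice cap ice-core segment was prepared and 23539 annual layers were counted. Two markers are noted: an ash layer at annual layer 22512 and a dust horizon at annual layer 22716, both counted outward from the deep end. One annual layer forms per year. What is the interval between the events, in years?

Separation: 22716 − 22512 = 204 annual layers.
At one annual layer per year, 204 years elapsed between them.

204 years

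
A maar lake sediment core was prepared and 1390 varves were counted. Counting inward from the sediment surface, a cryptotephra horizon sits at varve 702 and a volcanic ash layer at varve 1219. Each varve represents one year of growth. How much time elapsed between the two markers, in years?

Separation: 1219 − 702 = 517 varves.
That is 517 years at one varve per year.

517 years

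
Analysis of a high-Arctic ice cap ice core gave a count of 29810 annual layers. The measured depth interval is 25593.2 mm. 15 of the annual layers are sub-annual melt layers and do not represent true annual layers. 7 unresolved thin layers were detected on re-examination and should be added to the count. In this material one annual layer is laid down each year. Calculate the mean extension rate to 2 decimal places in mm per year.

0.86 mm per year

True annual layer count = 29810 − 15 + 7 = 29802.
Mean rate = 25593.2 mm / 29802 years ≈ 0.86 mm per year.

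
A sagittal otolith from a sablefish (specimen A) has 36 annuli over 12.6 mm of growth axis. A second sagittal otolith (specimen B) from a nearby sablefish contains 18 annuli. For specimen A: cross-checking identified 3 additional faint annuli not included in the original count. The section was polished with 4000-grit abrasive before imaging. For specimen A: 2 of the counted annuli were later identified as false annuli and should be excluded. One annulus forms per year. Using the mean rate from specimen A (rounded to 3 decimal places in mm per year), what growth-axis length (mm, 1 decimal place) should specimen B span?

Specimen A: true annulus count = 36 − 2 + 3 = 37.
A: Mean rate = 12.6 mm / 37 years ≈ 0.341 mm/year.
Length of B = 0.341 × 18 = 6.1 mm.

6.1 mm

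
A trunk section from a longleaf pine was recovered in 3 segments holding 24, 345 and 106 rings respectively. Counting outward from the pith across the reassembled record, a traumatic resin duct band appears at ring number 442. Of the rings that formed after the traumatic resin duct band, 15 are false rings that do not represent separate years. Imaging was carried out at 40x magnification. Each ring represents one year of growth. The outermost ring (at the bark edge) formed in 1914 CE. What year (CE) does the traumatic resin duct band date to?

Total rings = 24 + 345 + 106 = 475.
The traumatic resin duct band sits at ring 442 from the pith, so 475 − 442 = 33 rings formed after it.
33 − 15 false = 18 true rings after the traumatic resin duct band.
The ring at the bark edge is 1914 CE, so the traumatic resin duct band dates to 1914 − 18 = 1896 CE.

1896 CE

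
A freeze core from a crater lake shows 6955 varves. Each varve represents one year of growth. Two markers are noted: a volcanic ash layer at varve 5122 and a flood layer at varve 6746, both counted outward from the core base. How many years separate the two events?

The two markers are separated by 6746 − 5122 = 1624 varves.
That is 1624 years at one varve per year.

1624 years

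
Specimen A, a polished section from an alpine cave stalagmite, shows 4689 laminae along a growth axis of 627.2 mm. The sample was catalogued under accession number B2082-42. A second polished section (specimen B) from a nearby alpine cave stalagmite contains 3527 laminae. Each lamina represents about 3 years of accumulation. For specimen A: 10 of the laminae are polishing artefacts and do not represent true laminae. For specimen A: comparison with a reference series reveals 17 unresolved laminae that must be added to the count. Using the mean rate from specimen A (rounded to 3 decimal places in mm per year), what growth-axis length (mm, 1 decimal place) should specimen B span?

Specimen A: after corrections the count is 4689 − 10 + 17 = 4696 laminae.
Specimen A: multiplying by 3 years per lamina: 4696 × 3 = 14088 years.
A: Mean rate = 627.2 mm / 14088 years ≈ 0.045 mm/year.
Specimen B: at 3 years per lamina, 3527 × 3 = 10581 years. B's length ≈ 0.045 × 10581 = 476.1 mm.

476.1 mm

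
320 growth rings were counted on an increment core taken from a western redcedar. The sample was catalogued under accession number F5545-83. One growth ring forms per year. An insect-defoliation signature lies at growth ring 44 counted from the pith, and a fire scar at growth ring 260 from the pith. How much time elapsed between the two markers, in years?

Separation: 260 − 44 = 216 growth rings.
One growth ring per year makes the interval 216 years.

216 years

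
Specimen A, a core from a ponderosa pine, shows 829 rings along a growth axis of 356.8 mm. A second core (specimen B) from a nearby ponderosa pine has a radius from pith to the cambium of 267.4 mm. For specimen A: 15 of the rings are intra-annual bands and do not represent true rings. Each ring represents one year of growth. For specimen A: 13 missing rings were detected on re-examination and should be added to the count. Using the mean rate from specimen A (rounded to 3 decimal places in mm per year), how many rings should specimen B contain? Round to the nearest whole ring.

620 rings

Specimen A: correcting the raw count gives 829 − 15 + 13 = 827 true rings.
A: Mean rate = 356.8 mm / 827 years ≈ 0.431 mm per year.
B spans 267.4 / 0.431 = 620.42 years ≈ 620 rings.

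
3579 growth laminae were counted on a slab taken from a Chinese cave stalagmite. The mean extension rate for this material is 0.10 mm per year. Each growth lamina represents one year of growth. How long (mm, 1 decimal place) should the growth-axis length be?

3579 years of growth are recorded.
3579 years at 0.10 mm/year gives 0.10 × 3579 = 357.9 mm.

357.9 mm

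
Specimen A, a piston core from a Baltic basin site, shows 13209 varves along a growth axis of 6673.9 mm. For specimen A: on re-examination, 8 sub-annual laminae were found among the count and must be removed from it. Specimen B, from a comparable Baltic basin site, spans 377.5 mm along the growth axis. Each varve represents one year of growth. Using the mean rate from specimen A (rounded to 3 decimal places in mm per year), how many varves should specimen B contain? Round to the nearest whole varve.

746 varves

Specimen A: after corrections the count is 13209 − 8 = 13201 varves.
A: 6673.9 mm over 13201 years gives 6673.9 / 13201 ≈ 0.506 mm/year.
For B, 377.5 / 0.506 = 746.05 years ≈ 746 varves.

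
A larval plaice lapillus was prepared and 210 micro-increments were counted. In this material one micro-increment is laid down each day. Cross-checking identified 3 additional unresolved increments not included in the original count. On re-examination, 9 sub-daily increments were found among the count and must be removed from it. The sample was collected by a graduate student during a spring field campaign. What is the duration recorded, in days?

Adjusted count: 210 − 9 + 3 = 204 micro-increments.
At one micro-increment per day, that is 204 days.

204 days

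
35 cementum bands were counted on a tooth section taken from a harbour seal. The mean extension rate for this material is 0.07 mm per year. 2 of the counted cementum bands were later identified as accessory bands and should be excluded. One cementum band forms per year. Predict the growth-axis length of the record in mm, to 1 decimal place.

Adjusted count: 35 − 2 = 33 cementum bands.
33 years at 0.07 mm/year gives 0.07 × 33 = 2.3 mm.

2.3 mm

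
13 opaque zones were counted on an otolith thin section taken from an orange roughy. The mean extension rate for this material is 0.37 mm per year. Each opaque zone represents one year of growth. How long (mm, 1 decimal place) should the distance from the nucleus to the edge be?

13 years of growth are recorded.
Predicted length = 0.37 mm/year × 13 years = 4.8 mm.

4.8 mm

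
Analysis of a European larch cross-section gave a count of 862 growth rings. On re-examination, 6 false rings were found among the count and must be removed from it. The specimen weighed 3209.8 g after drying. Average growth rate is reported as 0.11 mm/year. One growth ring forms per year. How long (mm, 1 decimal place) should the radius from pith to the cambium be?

94.2 mm

After corrections the count is 862 − 6 = 856 growth rings.
856 years at 0.11 mm/year gives 0.11 × 856 = 94.2 mm.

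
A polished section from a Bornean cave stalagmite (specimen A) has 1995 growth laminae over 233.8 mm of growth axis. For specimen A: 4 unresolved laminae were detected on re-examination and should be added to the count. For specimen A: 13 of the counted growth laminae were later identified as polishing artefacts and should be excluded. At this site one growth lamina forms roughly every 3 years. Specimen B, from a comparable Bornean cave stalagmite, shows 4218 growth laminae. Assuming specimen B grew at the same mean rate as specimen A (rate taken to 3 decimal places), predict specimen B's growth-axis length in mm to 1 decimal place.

493.5 mm

Specimen A: adjusted count: 1995 − 13 + 4 = 1986 growth laminae.
Specimen A: 1986 growth laminae at 3 years each span 1986 × 3 = 5958 years.
A: Extension rate ≈ 233.8 / 5958 = 0.039 mm/yr.
Specimen B: 4218 growth laminae at 3 years each span 4218 × 3 = 12654 years. For B, 0.039 mm/year × 12654 years = 493.5 mm.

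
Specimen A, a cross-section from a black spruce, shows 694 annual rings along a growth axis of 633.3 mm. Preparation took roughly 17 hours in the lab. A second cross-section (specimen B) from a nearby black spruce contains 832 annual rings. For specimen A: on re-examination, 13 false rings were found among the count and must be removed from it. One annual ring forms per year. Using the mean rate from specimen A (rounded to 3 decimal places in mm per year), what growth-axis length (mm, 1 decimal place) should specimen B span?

773.8 mm

Specimen A: after corrections the count is 694 − 13 = 681 annual rings.
A: 633.3 mm over 681 years gives 633.3 / 681 ≈ 0.930 mm/year.
Length of B = 0.930 × 832 = 773.8 mm.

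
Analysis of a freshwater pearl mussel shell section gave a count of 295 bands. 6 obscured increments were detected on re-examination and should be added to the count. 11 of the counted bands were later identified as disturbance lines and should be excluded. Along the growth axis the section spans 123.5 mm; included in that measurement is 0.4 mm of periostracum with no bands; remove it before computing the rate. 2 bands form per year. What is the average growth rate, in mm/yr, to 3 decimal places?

After corrections the count is 295 − 11 + 6 = 290 bands.
With 2 bands per year, 290 / 2 = 145 years.
Removing the 0.4 mm offcut leaves 123.5 − 0.4 = 123.1 mm.
Extension rate ≈ 123.1 / 145 = 0.849 mm/yr.

0.849 mm/yr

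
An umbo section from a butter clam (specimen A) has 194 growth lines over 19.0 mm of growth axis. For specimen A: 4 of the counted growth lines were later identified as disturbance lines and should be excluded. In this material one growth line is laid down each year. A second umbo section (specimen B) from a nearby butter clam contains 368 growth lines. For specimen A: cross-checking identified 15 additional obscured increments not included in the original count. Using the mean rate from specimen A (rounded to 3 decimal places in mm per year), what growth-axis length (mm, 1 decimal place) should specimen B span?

34.2 mm

Specimen A: adjusted count: 194 − 4 + 15 = 205 growth lines.
A: 19.0 mm over 205 years gives 19.0 / 205 ≈ 0.093 mm/yr.
B's length ≈ 0.093 × 368 = 34.2 mm.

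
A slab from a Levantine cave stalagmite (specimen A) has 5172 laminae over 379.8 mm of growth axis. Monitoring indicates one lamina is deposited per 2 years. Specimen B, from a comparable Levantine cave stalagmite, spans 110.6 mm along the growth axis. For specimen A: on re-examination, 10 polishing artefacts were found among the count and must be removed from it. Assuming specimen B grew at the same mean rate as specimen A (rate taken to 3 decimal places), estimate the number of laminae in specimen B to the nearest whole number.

Specimen A: true lamina count = 5172 − 10 = 5162.
Specimen A: multiplying by 2 years per lamina: 5162 × 2 = 10324 years.
A: Mean rate = 379.8 mm / 10324 years ≈ 0.037 mm/year.
B spans 110.6 / 0.037 = 2989.19 years; at 2 years per lamina that is 2989.19 / 2 ≈ 1495 laminae.

1495 laminae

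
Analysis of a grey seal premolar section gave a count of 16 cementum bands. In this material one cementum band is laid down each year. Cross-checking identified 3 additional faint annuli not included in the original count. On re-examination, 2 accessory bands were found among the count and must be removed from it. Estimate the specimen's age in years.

17 yr

Correcting the raw count gives 16 − 2 + 3 = 17 true cementum bands.
At one cementum band per year, that is 17 years.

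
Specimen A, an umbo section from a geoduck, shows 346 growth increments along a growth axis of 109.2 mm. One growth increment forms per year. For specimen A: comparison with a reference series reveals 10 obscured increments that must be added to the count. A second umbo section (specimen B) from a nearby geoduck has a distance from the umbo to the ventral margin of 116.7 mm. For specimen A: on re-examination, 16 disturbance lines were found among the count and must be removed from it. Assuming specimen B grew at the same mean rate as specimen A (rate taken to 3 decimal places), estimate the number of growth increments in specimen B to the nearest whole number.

364 growth increments

Specimen A: adjusted count: 346 − 16 + 10 = 340 growth increments.
A: 109.2 mm over 340 years gives 109.2 / 340 ≈ 0.321 mm/year.
For B, 116.7 / 0.321 = 363.55 years ≈ 364 growth increments.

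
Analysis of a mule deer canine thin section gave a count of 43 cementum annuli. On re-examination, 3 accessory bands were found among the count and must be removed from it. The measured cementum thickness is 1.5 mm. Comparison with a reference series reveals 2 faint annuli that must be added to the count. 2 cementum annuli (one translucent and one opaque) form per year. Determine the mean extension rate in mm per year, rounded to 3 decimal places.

Adjusted count: 43 − 3 + 2 = 42 cementum annuli.
With 2 cementum annuli per year, 42 / 2 = 21 years.
Mean rate = 1.5 mm / 21 years ≈ 0.071 mm per year.

0.071 mm per year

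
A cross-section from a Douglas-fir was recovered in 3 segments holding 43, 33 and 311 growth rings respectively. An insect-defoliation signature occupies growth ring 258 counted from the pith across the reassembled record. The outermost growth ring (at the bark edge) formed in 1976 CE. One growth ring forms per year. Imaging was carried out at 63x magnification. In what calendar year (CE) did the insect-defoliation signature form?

1847 CE

Total growth rings = 43 + 33 + 311 = 387.
387 − 258 = 129 growth rings lie beyond the insect-defoliation signature toward the bark edge.
The growth ring at the bark edge is 1976 CE, so the insect-defoliation signature dates to 1976 − 129 = 1847 CE.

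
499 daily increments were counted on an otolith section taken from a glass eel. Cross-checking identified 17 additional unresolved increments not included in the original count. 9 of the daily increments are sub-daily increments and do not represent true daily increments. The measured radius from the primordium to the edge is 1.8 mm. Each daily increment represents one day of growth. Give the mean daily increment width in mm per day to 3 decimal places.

0.004 mm per day

After corrections the count is 499 − 9 + 17 = 507 daily increments.
Extension rate ≈ 1.8 / 507 = 0.004 mm per day.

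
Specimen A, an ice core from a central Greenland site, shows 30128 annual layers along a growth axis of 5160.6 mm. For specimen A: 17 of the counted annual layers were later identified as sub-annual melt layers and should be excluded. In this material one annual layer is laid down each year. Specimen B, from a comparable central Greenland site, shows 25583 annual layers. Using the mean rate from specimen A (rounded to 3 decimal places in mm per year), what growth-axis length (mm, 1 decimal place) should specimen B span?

4374.7 mm

Specimen A: after corrections the count is 30128 − 17 = 30111 annual layers.
A: 5160.6 mm over 30111 years gives 5160.6 / 30111 ≈ 0.171 mm/yr.
For B, 0.171 mm/year × 25583 years = 4374.7 mm.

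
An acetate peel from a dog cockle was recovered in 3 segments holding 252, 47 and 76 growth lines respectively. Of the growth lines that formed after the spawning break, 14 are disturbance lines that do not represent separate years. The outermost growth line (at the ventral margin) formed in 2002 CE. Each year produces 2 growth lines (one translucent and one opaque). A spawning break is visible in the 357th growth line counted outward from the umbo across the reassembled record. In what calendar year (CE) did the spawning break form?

Total growth lines = 252 + 47 + 76 = 375.
The spawning break sits at growth line 357 from the umbo, so 375 − 357 = 18 growth lines formed after it.
Excluding 14 false growth lines: 18 − 14 = 4.
With 2 growth lines per year, 4 / 2 = 2 years.
Counting back 2 years from 2002 CE places the spawning break in 2002 − 2 = 2000 CE.

2000 CE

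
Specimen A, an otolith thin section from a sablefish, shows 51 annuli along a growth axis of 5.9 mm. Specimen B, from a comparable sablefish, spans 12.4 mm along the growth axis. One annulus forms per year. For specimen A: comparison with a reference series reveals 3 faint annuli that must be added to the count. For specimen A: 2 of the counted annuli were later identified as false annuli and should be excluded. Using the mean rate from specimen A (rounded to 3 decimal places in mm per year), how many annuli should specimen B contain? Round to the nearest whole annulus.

Specimen A: adjusted count: 51 − 2 + 3 = 52 annuli.
A: Extension rate ≈ 5.9 / 52 = 0.113 mm/year.
For B, 12.4 / 0.113 = 109.73 years ≈ 110 annuli.

110 annuli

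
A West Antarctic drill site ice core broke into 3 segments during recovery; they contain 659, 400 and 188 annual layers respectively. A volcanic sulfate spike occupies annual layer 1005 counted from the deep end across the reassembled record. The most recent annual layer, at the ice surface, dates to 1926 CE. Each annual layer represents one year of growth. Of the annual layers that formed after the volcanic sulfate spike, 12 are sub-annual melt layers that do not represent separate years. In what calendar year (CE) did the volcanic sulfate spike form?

Total annual layers = 659 + 400 + 188 = 1247.
1247 − 1005 = 242 annual layers lie beyond the volcanic sulfate spike toward the ice surface.
Removing the 12 false annual layers leaves 242 − 12 = 230 true annual layers beyond the volcanic sulfate spike.
1926 − 230 = 1696 CE.

1696 CE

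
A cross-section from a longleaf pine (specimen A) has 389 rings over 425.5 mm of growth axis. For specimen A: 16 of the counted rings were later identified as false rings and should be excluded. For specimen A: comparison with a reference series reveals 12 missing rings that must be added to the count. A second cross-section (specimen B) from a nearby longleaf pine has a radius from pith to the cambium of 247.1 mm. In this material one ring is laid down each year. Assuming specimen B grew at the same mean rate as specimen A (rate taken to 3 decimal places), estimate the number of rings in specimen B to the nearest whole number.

224 rings

Specimen A: true ring count = 389 − 16 + 12 = 385.
A: Mean rate = 425.5 mm / 385 years ≈ 1.105 mm/yr.
Specimen B: 247.1 mm / 1.105 mm per year = 223.62 years ≈ 224 rings.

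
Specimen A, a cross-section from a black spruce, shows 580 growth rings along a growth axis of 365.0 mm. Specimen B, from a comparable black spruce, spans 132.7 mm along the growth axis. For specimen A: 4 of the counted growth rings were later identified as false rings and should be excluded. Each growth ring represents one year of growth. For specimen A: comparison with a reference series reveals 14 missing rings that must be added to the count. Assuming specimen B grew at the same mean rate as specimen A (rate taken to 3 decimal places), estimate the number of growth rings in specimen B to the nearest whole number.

214 growth rings

Specimen A: adjusted count: 580 − 4 + 14 = 590 growth rings.
A: Mean rate = 365.0 mm / 590 years ≈ 0.619 mm per year.
B spans 132.7 / 0.619 = 214.38 years ≈ 214 growth rings.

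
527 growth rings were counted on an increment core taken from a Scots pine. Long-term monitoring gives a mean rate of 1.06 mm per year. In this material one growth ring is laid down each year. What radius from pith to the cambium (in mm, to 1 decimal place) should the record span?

The record spans 527 years at 1.06 mm per year.
Length ≈ 1.06 × 527 = 558.6 mm.

558.6 mm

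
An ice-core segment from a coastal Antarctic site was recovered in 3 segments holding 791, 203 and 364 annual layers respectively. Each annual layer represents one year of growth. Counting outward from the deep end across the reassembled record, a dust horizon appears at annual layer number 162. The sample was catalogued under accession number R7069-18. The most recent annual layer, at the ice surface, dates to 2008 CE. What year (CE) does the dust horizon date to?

Total annual layers = 791 + 203 + 364 = 1358.
The dust horizon sits at annual layer 162 from the deep end, so 1358 − 162 = 1196 annual layers formed after it.
The annual layer at the ice surface is 2008 CE, so the dust horizon dates to 2008 − 1196 = 812 CE.

812 CE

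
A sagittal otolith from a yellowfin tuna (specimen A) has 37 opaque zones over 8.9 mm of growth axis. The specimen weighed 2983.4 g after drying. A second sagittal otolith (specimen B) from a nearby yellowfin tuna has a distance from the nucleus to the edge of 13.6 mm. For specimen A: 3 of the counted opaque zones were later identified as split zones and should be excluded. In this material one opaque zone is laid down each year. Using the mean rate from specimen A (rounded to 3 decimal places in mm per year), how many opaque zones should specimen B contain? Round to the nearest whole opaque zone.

Specimen A: true opaque zone count = 37 − 3 = 34.
A: Mean rate = 8.9 mm / 34 years ≈ 0.262 mm per year.
For B, 13.6 / 0.262 = 51.91 years ≈ 52 opaque zones.

52 opaque zones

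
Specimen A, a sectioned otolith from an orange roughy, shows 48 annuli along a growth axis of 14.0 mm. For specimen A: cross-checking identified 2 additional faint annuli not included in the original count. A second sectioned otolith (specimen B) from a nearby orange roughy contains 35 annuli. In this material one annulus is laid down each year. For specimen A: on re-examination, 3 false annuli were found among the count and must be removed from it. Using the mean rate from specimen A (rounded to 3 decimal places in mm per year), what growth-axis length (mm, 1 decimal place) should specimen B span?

10.4 mm

Specimen A: adjusted count: 48 − 3 + 2 = 47 annuli.
A: Extension rate ≈ 14.0 / 47 = 0.298 mm/yr.
Length of B = 0.298 × 35 = 10.4 mm.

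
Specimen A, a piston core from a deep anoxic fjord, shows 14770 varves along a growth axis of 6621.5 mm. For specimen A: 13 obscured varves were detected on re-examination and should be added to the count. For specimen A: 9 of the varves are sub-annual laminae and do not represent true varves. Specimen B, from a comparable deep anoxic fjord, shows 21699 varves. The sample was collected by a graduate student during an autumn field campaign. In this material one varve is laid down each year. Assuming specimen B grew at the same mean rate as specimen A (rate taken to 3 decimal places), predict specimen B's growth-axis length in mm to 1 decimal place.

9721.2 mm

Specimen A: after corrections the count is 14770 − 9 + 13 = 14774 varves.
A: Extension rate ≈ 6621.5 / 14774 = 0.448 mm per year.
Length of B = 0.448 × 21699 = 9721.2 mm.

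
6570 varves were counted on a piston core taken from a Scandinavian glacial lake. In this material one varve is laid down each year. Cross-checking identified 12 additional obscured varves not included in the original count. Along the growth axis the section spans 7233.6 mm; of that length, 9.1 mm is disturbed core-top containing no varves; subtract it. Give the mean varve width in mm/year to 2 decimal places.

1.10 mm/year

Adjusted count: 6570 + 12 = 6582 varves.
The growth record spans 7233.6 − 9.1 = 7224.5 mm.
Extension rate ≈ 7224.5 / 6582 = 1.10 mm/year.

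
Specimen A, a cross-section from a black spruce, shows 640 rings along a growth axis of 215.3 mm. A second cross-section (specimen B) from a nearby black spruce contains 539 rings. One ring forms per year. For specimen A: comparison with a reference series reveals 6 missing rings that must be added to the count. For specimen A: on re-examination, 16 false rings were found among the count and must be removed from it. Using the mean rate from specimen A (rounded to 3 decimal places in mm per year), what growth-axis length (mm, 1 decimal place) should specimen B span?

Specimen A: correcting the raw count gives 640 − 16 + 6 = 630 true rings.
A: Extension rate ≈ 215.3 / 630 = 0.342 mm/yr.
B's length ≈ 0.342 × 539 = 184.3 mm.

184.3 mm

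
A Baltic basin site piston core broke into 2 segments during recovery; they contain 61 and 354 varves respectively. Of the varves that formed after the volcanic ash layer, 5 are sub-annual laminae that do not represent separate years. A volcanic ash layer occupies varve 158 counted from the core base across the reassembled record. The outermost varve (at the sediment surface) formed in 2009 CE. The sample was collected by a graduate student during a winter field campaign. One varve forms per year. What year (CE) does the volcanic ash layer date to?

Total varves = 61 + 354 = 415.
415 − 158 = 257 varves lie beyond the volcanic ash layer toward the sediment surface.
Excluding 5 false varves: 257 − 5 = 252.
Counting back 252 years from 2009 CE places the volcanic ash layer in 2009 − 252 = 1757 CE.

1757 CE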